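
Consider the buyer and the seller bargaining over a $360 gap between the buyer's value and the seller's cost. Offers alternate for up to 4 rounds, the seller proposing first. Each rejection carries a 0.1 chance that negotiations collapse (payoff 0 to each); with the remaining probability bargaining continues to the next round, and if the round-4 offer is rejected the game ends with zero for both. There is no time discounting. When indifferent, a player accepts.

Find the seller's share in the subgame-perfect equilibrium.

Round 4 (the buyer proposes): the seller will accept anything ≥ 0, so the buyer offers 0 and keeps 360.
Round 3 (the seller proposes): rejecting gives the buyer an expected 0.9 × 360 = 324, so the seller offers 324, keeping 36.
Round 2 (the buyer proposes): rejecting gives the seller an expected 0.9 × 36 = 32.4. The buyer offers 32.4 and keeps 360 − 32.4 = 327.6.
Round 1 (the seller proposes): rejecting gives the buyer an expected 0.9 × 327.6 = 294.84, so the seller offers 294.84, keeping 65.16.

65.16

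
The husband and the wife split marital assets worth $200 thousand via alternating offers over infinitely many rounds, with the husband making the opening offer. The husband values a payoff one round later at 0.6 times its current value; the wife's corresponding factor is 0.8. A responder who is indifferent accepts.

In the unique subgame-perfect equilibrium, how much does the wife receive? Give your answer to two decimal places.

123.08

When the husband proposes, the wife accepts any offer worth at least 0.8 times what the wife would get by proposing next round; and vice versa.
This gives x = 200 − 0.8y and y = 200 − 0.6x, where x and y are each side's share when it proposes.
Hence (1 − 0.8·0.6)x = 200(1 − 0.8), i.e. 0.52·x = 40.
x ≈ 76.9231; the wife's share is 200 − x ≈ 123.0769.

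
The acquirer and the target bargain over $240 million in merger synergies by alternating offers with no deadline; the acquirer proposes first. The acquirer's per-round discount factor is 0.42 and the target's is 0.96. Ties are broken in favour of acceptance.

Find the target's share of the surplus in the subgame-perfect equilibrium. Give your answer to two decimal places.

223.91

When the acquirer proposes, the target accepts any offer worth at least 0.96 times what the target would get by proposing next round; and vice versa.
This gives x = 240 − 0.96y and y = 240 − 0.42x, where x and y are each side's share when it proposes.
Hence (1 − 0.96·0.42)x = 240(1 − 0.96), i.e. 0.5968·x = 9.6.
x ≈ 16.0858; the target's share is 240 − x ≈ 223.9142.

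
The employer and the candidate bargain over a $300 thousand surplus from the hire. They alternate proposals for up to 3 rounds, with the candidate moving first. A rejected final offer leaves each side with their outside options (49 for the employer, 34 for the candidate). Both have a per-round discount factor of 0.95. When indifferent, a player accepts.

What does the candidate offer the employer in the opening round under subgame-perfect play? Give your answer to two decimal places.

58.47

Round 3 (the candidate proposes): the employer gets 49 if talks fail, so the candidate offers 49 and keeps 251.
Round 2 (the employer proposes): the candidate can get 251 next round, worth 0.95 × 251 = 238.45 now; the employer offers that and keeps 61.55.
Round 1 (the candidate proposes): the employer can get 61.55 next round, worth 0.95 × 61.55 = 58.4725 now, so the candidate offers 58.4725, keeping 241.5275.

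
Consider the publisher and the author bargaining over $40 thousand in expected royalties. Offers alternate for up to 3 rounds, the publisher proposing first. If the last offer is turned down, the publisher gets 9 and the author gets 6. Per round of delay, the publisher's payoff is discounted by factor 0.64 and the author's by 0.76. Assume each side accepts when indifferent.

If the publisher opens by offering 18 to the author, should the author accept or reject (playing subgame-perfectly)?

Round 3 (the publisher proposes): the author gets 6 if talks fail, so the publisher offers 6 and keeps 34.
Round 2 (the author proposes): the publisher can get 34 next round, worth 0.64 × 34 = 21.76 now, so the author offers 21.76, keeping 18.24.
So by rejecting in round 1, the author gets 18.24 next round, worth 0.76 × 18.24 = 13.8624 now.
Offer 18 ≥ 13.8624, so the author accepts.

Accept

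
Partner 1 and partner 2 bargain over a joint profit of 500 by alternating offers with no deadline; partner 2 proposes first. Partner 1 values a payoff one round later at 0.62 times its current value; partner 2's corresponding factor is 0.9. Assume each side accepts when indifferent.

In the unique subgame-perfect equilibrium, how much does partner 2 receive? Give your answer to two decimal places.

429.86

In a stationary SPE each proposer offers the other exactly their discounted continuation value.
If partner 2 keeps x when proposing and partner 1 keeps y when proposing, then x = 500 − 0.62y and y = 500 − 0.9x.
Solving: x = 500(1 − 0.62) / (1 − 0.9·0.62) = 190 / 0.442 ≈ 429.8643.
Partner 1 gets 500 − 429.8643 ≈ 70.1357.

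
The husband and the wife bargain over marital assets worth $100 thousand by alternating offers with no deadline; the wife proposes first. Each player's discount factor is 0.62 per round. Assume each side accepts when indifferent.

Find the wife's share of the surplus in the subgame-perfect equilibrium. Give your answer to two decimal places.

In a stationary SPE each proposer offers the other exactly their discounted continuation value.
If the wife keeps x when proposing and the husband keeps y when proposing, then x = 100 − 0.62y and y = 100 − 0.62x.
Solving: x = 100(1 − 0.62) / (1 − 0.62·0.62) = 38 / 0.6156 ≈ 61.7284.
The husband gets 100 − 61.7284 ≈ 38.2716.

61.73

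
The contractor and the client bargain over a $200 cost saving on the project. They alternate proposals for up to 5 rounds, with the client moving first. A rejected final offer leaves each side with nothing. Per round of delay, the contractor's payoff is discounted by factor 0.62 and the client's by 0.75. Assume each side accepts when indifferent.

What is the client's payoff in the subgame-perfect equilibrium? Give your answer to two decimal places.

Round 5 (the client proposes): rejection yields 0 for the contractor; the client offers 0 and keeps 200.
Round 4 (the contractor proposes): the client can get 200 next round, worth 0.75 × 200 = 150 now, so the contractor offers 150, keeping 50.
Round 3 (the client proposes): the contractor can get 50 next round, worth 0.62 × 50 = 31 now. The client offers 31 and keeps 200 − 31 = 169.
Round 2 (the contractor proposes): the client can get 169 next round, worth 0.75 × 169 = 126.75 now; the contractor offers that and keeps 73.25.
Round 1 (the client proposes): the contractor can get 73.25 next round, worth 0.62 × 73.25 = 45.415 now; the client offers that and keeps 154.585.

154.59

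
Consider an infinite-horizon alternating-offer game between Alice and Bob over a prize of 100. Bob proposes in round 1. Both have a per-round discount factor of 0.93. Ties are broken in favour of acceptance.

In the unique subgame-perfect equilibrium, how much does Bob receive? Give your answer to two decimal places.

51.81

When Bob proposes, Alice accepts any offer worth at least 0.93 times what Alice would get by proposing next round; and vice versa.
This gives x = 100 − 0.93y and y = 100 − 0.93x, where x and y are each side's share when it proposes.
Hence (1 − 0.93·0.93)x = 100(1 − 0.93), i.e. 0.1351·x = 7.
x ≈ 51.8135; Alice's share is 100 − x ≈ 48.1865.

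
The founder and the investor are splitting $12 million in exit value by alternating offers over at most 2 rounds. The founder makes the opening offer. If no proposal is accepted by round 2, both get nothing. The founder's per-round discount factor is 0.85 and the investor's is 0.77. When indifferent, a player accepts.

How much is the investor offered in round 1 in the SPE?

Round 2 (the investor proposes): rejection yields 0 for the founder; the investor offers 0 and keeps 12.
Round 1 (the founder proposes): the investor can get 12 next round, worth 0.77 × 12 = 9.24 now; the founder offers that and keeps 2.76.

9.24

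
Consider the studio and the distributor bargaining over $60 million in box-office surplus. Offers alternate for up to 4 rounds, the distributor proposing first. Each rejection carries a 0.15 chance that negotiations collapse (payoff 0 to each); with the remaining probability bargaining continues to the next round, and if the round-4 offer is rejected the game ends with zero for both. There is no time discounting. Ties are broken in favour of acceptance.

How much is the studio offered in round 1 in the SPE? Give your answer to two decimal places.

By backward induction:
Round 4 (the studio proposes): the distributor will accept anything ≥ 0, so the studio offers 0 and keeps 60.
Round 3 (the distributor proposes): rejecting gives the studio an expected 0.85 × 60 = 51. The distributor offers 51 and keeps 60 − 51 = 9.
Round 2 (the studio proposes): rejecting gives the distributor an expected 0.85 × 9 = 7.65, so the studio offers 7.65, keeping 52.35.
Round 1 (the distributor proposes): rejecting gives the studio an expected 0.85 × 52.35 = 44.4975. The distributor offers 44.4975 and keeps 60 − 44.4975 = 15.5025.

44.50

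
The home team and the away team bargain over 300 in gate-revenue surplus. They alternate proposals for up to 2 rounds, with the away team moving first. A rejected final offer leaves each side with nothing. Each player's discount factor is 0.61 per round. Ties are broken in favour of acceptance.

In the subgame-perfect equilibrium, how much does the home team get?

Round 2 (the home team proposes): the away team will accept anything ≥ 0, so the home team offers 0 and keeps 300.
Round 1 (the away team proposes): the home team can get 300 next round, worth 0.61 × 300 = 183 now; the away team offers that and keeps 117.

183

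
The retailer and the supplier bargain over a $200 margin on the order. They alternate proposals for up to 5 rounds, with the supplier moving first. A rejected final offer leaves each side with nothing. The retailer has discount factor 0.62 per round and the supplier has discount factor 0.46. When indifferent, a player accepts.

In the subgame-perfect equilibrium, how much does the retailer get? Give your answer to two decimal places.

By backward induction:
Round 5 (the supplier proposes): rejection yields 0 for the retailer; the supplier offers 0 and keeps 200.
Round 4 (the retailer proposes): the supplier can get 200 next round, worth 0.46 × 200 = 92 now, so the retailer offers 92, keeping 108.
Round 3 (the supplier proposes): the retailer can get 108 next round, worth 0.62 × 108 = 66.96 now; the supplier offers that and keeps 133.04.
Round 2 (the retailer proposes): the supplier can get 133.04 next round, worth 0.46 × 133.04 = 61.1984 now. The retailer offers 61.1984 and keeps 200 − 61.1984 = 138.8016.
Round 1 (the supplier proposes): the retailer can get 138.8016 next round, worth 0.62 × 138.8016 = 86.056992 now; the supplier offers that and keeps 113.943008.

86.06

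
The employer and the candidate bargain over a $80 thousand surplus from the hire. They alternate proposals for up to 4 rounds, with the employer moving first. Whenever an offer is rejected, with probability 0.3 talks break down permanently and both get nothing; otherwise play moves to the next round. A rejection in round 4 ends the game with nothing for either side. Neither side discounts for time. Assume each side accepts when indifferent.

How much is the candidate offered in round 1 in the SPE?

44.24

By backward induction:
Round 4 (the candidate proposes): the employer will accept anything ≥ 0, so the candidate offers 0 and keeps 80.
Round 3 (the employer proposes): rejecting gives the candidate an expected 0.7 × 80 = 56; the employer offers that and keeps 24.
Round 2 (the candidate proposes): rejecting gives the employer an expected 0.7 × 24 = 16.8, so the candidate offers 16.8, keeping 63.2.
Round 1 (the employer proposes): rejecting gives the candidate an expected 0.7 × 63.2 = 44.24. The employer offers 44.24 and keeps 80 − 44.24 = 35.76.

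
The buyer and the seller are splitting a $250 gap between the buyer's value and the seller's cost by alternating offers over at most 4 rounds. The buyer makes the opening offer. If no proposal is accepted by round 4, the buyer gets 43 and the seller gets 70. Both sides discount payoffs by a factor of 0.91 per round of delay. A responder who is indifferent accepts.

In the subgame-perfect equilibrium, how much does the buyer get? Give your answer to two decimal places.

73.54

Round 4 (the seller proposes): the buyer gets 43 if talks fail, so the seller offers 43 and keeps 207.
Round 3 (the buyer proposes): the seller can get 207 next round, worth 0.91 × 207 = 188.37 now. The buyer offers 188.37 and keeps 250 − 188.37 = 61.63.
Round 2 (the seller proposes): the buyer can get 61.63 next round, worth 0.91 × 61.63 = 56.0833 now; the seller offers that and keeps 193.9167.
Round 1 (the buyer proposes): the seller can get 193.9167 next round, worth 0.91 × 193.9167 = 176.464197 now; the buyer offers that and keeps 73.535803.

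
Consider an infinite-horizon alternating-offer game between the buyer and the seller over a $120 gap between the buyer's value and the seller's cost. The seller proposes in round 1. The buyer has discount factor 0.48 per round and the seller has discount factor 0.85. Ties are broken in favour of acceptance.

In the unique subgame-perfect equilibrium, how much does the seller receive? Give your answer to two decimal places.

When the seller proposes, the buyer accepts any offer worth at least 0.48 times what the buyer would get by proposing next round; and vice versa.
This gives x = 120 − 0.48y and y = 120 − 0.85x, where x and y are each side's share when it proposes.
Hence (1 − 0.48·0.85)x = 120(1 − 0.48), i.e. 0.592·x = 62.4.
x ≈ 105.4054; the buyer's share is 120 − x ≈ 14.5946.

105.41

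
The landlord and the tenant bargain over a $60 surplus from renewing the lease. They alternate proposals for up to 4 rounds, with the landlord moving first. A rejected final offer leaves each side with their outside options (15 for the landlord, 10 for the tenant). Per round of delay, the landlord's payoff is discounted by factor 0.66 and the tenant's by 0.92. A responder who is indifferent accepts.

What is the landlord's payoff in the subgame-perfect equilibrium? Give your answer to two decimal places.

16.09

Solve by backward induction from round 4.
Round 4 (the tenant proposes): the landlord gets 15 if talks fail, so the tenant offers 15 and keeps 45.
Round 3 (the landlord proposes): the tenant can get 45 next round, worth 0.92 × 45 = 41.4 now, so the landlord offers 41.4, keeping 18.6.
Round 2 (the tenant proposes): the landlord can get 18.6 next round, worth 0.66 × 18.6 = 12.276 now; the tenant offers that and keeps 47.724.
Round 1 (the landlord proposes): the tenant can get 47.724 next round, worth 0.92 × 47.724 = 43.90608 now, so the landlord offers 43.90608, keeping 16.09392.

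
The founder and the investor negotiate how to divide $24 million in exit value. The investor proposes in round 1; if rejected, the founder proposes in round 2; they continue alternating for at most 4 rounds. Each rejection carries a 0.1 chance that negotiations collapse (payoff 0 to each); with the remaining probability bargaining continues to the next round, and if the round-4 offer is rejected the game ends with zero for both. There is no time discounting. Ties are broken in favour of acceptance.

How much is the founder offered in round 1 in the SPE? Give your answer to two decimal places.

By backward induction:
Round 4 (the founder proposes): rejection yields 0 for the investor; the founder offers 0 and keeps 24.
Round 3 (the investor proposes): rejecting gives the founder an expected 0.9 × 24 = 21.6, so the investor offers 21.6, keeping 2.4.
Round 2 (the founder proposes): rejecting gives the investor an expected 0.9 × 2.4 = 2.16, so the founder offers 2.16, keeping 21.84.
Round 1 (the investor proposes): rejecting gives the founder an expected 0.9 × 21.84 = 19.656. The investor offers 19.656 and keeps 24 − 19.656 = 4.344.

19.66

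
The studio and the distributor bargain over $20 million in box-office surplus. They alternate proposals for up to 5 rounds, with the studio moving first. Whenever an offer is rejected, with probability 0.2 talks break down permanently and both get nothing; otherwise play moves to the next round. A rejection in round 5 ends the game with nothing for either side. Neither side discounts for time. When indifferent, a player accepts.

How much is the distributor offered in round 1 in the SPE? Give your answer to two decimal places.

5.25

Round 5 (the studio proposes): the distributor will accept anything ≥ 0, so the studio offers 0 and keeps 20.
Round 4 (the distributor proposes): rejecting gives the studio an expected 0.8 × 20 = 16. The distributor offers 16 and keeps 20 − 16 = 4.
Round 3 (the studio proposes): rejecting gives the distributor an expected 0.8 × 4 = 3.2; the studio offers that and keeps 16.8.
Round 2 (the distributor proposes): rejecting gives the studio an expected 0.8 × 16.8 = 13.44. The distributor offers 13.44 and keeps 20 − 13.44 = 6.56.
Round 1 (the studio proposes): rejecting gives the distributor an expected 0.8 × 6.56 = 5.248, so the studio offers 5.248, keeping 14.752.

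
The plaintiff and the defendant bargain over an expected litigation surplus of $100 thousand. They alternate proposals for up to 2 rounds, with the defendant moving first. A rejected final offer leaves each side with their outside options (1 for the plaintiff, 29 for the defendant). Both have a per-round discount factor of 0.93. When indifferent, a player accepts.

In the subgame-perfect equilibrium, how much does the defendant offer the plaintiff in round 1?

66.03

Round 2 (the plaintiff proposes): the defendant gets 29 if talks fail, so the plaintiff offers 29 and keeps 71.
Round 1 (the defendant proposes): the plaintiff can get 71 next round, worth 0.93 × 71 = 66.03 now. The defendant offers 66.03 and keeps 100 − 66.03 = 33.97.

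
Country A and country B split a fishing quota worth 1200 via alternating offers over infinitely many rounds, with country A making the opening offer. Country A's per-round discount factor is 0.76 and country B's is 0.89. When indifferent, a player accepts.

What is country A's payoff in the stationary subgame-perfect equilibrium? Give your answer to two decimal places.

In a stationary SPE each proposer offers the other exactly their discounted continuation value.
If country A keeps x when proposing and country B keeps y when proposing, then x = 1200 − 0.89y and y = 1200 − 0.76x.
Solving: x = 1200(1 − 0.89) / (1 − 0.76·0.89) = 132 / 0.3236 ≈ 407.9110.
Country B gets 1200 − 407.9110 ≈ 792.0890.

407.91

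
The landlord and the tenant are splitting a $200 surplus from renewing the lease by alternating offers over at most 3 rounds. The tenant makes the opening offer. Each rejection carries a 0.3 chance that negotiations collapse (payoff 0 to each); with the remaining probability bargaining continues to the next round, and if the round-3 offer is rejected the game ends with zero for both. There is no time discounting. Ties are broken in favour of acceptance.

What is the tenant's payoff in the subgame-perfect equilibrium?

158

Round 3 (the tenant proposes): rejection yields 0 for the landlord; the tenant offers 0 and keeps 200.
Round 2 (the landlord proposes): rejecting gives the tenant an expected 0.7 × 200 = 140. The landlord offers 140 and keeps 200 − 140 = 60.
Round 1 (the tenant proposes): rejecting gives the landlord an expected 0.7 × 60 = 42, so the tenant offers 42, keeping 158.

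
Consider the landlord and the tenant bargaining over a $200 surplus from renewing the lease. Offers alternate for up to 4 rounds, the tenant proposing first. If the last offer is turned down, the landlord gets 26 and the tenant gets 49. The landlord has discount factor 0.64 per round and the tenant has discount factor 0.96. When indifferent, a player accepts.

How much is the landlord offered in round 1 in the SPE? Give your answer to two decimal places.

Work backward from the last round.
Round 4 (the landlord proposes): the tenant gets 49 if talks fail, so the landlord offers 49 and keeps 151.
Round 3 (the tenant proposes): the landlord can get 151 next round, worth 0.64 × 151 = 96.64 now, so the tenant offers 96.64, keeping 103.36.
Round 2 (the landlord proposes): the tenant can get 103.36 next round, worth 0.96 × 103.36 = 99.2256 now, so the landlord offers 99.2256, keeping 100.7744.
Round 1 (the tenant proposes): the landlord can get 100.7744 next round, worth 0.64 × 100.7744 = 64.495616 now. The tenant offers 64.495616 and keeps 200 − 64.495616 = 135.504384.

64.50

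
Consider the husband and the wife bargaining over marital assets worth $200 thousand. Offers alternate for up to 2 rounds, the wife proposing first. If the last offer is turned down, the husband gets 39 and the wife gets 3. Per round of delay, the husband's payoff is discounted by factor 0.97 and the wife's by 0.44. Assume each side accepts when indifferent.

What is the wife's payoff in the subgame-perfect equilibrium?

8.91

Round 2 (the husband proposes): the wife gets 3 if talks fail, so the husband offers 3 and keeps 197.
Round 1 (the wife proposes): the husband can get 197 next round, worth 0.97 × 197 = 191.09 now. The wife offers 191.09 and keeps 200 − 191.09 = 8.91.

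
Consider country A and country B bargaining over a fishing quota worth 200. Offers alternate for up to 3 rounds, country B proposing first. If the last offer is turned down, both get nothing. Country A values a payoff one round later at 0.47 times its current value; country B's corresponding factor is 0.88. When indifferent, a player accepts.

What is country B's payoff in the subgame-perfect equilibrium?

Round 3 (country B proposes): rejection yields 0 for country A; country B offers 0 and keeps 200.
Round 2 (country A proposes): country B can get 200 next round, worth 0.88 × 200 = 176 now; country A offers that and keeps 24.
Round 1 (country B proposes): country A can get 24 next round, worth 0.47 × 24 = 11.28 now. Country B offers 11.28 and keeps 200 − 11.28 = 188.72.

188.72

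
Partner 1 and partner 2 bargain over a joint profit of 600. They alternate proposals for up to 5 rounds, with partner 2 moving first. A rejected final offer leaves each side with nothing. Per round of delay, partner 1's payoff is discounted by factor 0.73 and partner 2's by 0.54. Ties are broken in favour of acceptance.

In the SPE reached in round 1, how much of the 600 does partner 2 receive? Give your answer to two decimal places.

319.10

Work backward from the last round.
Round 5 (partner 2 proposes): partner 1 will accept anything ≥ 0, so partner 2 offers 0 and keeps 600.
Round 4 (partner 1 proposes): partner 2 can get 600 next round, worth 0.54 × 600 = 324 now. Partner 1 offers 324 and keeps 600 − 324 = 276.
Round 3 (partner 2 proposes): partner 1 can get 276 next round, worth 0.73 × 276 = 201.48 now; partner 2 offers that and keeps 398.52.
Round 2 (partner 1 proposes): partner 2 can get 398.52 next round, worth 0.54 × 398.52 = 215.2008 now, so partner 1 offers 215.2008, keeping 384.7992.
Round 1 (partner 2 proposes): partner 1 can get 384.7992 next round, worth 0.73 × 384.7992 = 280.903416 now, so partner 2 offers 280.903416, keeping 319.096584.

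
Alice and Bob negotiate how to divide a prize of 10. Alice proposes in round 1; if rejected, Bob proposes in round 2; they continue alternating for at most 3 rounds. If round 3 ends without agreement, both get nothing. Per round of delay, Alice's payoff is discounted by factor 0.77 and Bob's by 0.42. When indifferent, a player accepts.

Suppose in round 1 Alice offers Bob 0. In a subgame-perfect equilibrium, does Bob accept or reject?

Work out Bob's continuation value if the offer is rejected.
Round 3 (Alice proposes): Bob will accept anything ≥ 0, so Alice offers 0 and keeps 10.
Round 2 (Bob proposes): Alice can get 10 next round, worth 0.77 × 10 = 7.7 now. Bob offers 7.7 and keeps 10 − 7.7 = 2.3.
So by rejecting in round 1, Bob gets 2.3 next round, worth 0.42 × 2.3 = 0.966 now.
Offer 0 < 0.966, so Bob rejects.

Reject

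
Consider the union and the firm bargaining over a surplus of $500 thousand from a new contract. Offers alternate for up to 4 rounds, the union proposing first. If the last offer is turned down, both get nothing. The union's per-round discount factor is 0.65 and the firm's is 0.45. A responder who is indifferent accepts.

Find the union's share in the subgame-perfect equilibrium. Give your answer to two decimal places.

Round 4 (the firm proposes): the union will accept anything ≥ 0, so the firm offers 0 and keeps 500.
Round 3 (the union proposes): the firm can get 500 next round, worth 0.45 × 500 = 225 now. The union offers 225 and keeps 500 − 225 = 275.
Round 2 (the firm proposes): the union can get 275 next round, worth 0.65 × 275 = 178.75 now; the firm offers that and keeps 321.25.
Round 1 (the union proposes): the firm can get 321.25 next round, worth 0.45 × 321.25 = 144.5625 now. The union offers 144.5625 and keeps 500 − 144.5625 = 355.4375.

355.44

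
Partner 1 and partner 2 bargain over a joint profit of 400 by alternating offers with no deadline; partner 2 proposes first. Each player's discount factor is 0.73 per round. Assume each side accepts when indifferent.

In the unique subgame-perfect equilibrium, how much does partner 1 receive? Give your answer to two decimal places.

When partner 2 proposes, partner 1 accepts any offer worth at least 0.73 times what partner 1 would get by proposing next round; and vice versa.
This gives x = 400 − 0.73y and y = 400 − 0.73x, where x and y are each side's share when it proposes.
Hence (1 − 0.73·0.73)x = 400(1 − 0.73), i.e. 0.4671·x = 108.
x ≈ 231.2139; partner 1's share is 400 − x ≈ 168.7861.

168.79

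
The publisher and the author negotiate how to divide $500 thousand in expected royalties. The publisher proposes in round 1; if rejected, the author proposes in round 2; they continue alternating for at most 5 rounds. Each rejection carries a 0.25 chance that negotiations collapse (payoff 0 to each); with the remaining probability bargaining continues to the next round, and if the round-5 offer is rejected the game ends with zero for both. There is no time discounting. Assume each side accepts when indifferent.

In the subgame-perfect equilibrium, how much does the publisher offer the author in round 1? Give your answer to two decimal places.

By backward induction:
Round 5 (the publisher proposes): the author will accept anything ≥ 0, so the publisher offers 0 and keeps 500.
Round 4 (the author proposes): rejecting gives the publisher an expected 0.75 × 500 = 375. The author offers 375 and keeps 500 − 375 = 125.
Round 3 (the publisher proposes): rejecting gives the author an expected 0.75 × 125 = 93.75, so the publisher offers 93.75, keeping 406.25.
Round 2 (the author proposes): rejecting gives the publisher an expected 0.75 × 406.25 = 304.6875. The author offers 304.6875 and keeps 500 − 304.6875 = 195.3125.
Round 1 (the publisher proposes): rejecting gives the author an expected 0.75 × 195.3125 = 146.484375. The publisher offers 146.484375 and keeps 500 − 146.484375 = 353.515625.

146.48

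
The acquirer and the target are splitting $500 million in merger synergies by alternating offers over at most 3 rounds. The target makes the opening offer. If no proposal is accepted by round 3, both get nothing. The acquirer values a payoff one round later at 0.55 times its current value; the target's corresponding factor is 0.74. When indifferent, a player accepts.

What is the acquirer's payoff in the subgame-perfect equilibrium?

Round 3 (the target proposes): rejection yields 0 for the acquirer; the target offers 0 and keeps 500.
Round 2 (the acquirer proposes): the target can get 500 next round, worth 0.74 × 500 = 370 now. The acquirer offers 370 and keeps 500 − 370 = 130.
Round 1 (the target proposes): the acquirer can get 130 next round, worth 0.55 × 130 = 71.5 now. The target offers 71.5 and keeps 500 − 71.5 = 428.5.

71.5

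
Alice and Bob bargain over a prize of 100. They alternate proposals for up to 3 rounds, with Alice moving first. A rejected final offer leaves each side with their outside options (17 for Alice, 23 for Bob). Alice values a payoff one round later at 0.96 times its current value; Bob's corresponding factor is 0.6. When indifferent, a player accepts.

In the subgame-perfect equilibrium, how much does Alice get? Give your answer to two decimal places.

84.35

Round 3 (Alice proposes): Bob gets 23 if talks fail, so Alice offers 23 and keeps 77.
Round 2 (Bob proposes): Alice can get 77 next round, worth 0.96 × 77 = 73.92 now, so Bob offers 73.92, keeping 26.08.
Round 1 (Alice proposes): Bob can get 26.08 next round, worth 0.6 × 26.08 = 15.648 now. Alice offers 15.648 and keeps 100 − 15.648 = 84.352.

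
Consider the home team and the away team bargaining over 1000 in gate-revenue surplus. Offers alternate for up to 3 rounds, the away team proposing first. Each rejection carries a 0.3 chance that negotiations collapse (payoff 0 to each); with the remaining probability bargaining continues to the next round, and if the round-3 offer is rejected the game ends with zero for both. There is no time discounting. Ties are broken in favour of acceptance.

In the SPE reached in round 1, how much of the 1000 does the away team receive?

Round 3 (the away team proposes): the home team will accept anything ≥ 0, so the away team offers 0 and keeps 1000.
Round 2 (the home team proposes): rejecting gives the away team an expected 0.7 × 1000 = 700. The home team offers 700 and keeps 1000 − 700 = 300.
Round 1 (the away team proposes): rejecting gives the home team an expected 0.7 × 300 = 210. The away team offers 210 and keeps 1000 − 210 = 790.

790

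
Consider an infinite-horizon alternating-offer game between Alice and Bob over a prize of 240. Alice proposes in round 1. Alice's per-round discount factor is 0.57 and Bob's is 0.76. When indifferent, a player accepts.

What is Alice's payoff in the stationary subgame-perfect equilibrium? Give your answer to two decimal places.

101.62

When Alice proposes, Bob accepts any offer worth at least 0.76 times what Bob would get by proposing next round; and vice versa.
This gives x = 240 − 0.76y and y = 240 − 0.57x, where x and y are each side's share when it proposes.
Hence (1 − 0.76·0.57)x = 240(1 − 0.76), i.e. 0.5668·x = 57.6.
x ≈ 101.6231; Bob's share is 240 − x ≈ 138.3769.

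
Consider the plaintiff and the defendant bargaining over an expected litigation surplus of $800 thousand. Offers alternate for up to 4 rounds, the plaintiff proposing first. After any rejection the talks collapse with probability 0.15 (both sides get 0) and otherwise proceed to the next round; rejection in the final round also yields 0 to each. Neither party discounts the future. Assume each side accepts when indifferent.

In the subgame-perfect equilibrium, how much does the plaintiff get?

By backward induction:
Round 4 (the defendant proposes): rejection yields 0 for the plaintiff; the defendant offers 0 and keeps 800.
Round 3 (the plaintiff proposes): rejecting gives the defendant an expected 0.85 × 800 = 680; the plaintiff offers that and keeps 120.
Round 2 (the defendant proposes): rejecting gives the plaintiff an expected 0.85 × 120 = 102. The defendant offers 102 and keeps 800 − 102 = 698.
Round 1 (the plaintiff proposes): rejecting gives the defendant an expected 0.85 × 698 = 593.3. The plaintiff offers 593.3 and keeps 800 − 593.3 = 206.7.

206.7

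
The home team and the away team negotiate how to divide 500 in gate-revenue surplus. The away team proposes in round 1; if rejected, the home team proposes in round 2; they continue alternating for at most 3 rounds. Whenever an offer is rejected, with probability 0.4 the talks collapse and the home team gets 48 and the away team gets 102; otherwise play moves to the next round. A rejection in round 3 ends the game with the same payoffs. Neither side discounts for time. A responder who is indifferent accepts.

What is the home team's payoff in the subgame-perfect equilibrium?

Round 3 (the away team proposes): the home team gets 48 if talks fail, so the away team offers 48 and keeps 452.
Round 2 (the home team proposes): rejecting gives the away team an expected 0.6 × 452 + 0.4 × 102 = 312. The home team offers 312 and keeps 500 − 312 = 188.
Round 1 (the away team proposes): rejecting gives the home team an expected 0.6 × 188 + 0.4 × 48 = 132, so the away team offers 132, keeping 368.

132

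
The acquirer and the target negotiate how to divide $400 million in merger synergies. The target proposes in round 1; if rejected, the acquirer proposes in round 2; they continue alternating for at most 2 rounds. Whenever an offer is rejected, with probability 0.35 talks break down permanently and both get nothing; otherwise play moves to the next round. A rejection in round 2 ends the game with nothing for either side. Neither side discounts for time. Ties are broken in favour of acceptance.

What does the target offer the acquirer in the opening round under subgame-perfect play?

260

Round 2 (the acquirer proposes): rejection yields 0 for the target; the acquirer offers 0 and keeps 400.
Round 1 (the target proposes): rejecting gives the acquirer an expected 0.65 × 400 = 260. The target offers 260 and keeps 400 − 260 = 140.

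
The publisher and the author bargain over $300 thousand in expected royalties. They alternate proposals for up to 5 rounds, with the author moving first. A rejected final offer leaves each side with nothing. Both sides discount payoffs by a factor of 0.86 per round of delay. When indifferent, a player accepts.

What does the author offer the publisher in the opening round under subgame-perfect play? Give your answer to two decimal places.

62.83

Round 5 (the author proposes): rejection yields 0 for the publisher; the author offers 0 and keeps 300.
Round 4 (the publisher proposes): the author can get 300 next round, worth 0.86 × 300 = 258 now. The publisher offers 258 and keeps 300 − 258 = 42.
Round 3 (the author proposes): the publisher can get 42 next round, worth 0.86 × 42 = 36.12 now; the author offers that and keeps 263.88.
Round 2 (the publisher proposes): the author can get 263.88 next round, worth 0.86 × 263.88 = 226.9368 now; the publisher offers that and keeps 73.0632.
Round 1 (the author proposes): the publisher can get 73.0632 next round, worth 0.86 × 73.0632 = 62.834352 now. The author offers 62.834352 and keeps 300 − 62.834352 = 237.165648.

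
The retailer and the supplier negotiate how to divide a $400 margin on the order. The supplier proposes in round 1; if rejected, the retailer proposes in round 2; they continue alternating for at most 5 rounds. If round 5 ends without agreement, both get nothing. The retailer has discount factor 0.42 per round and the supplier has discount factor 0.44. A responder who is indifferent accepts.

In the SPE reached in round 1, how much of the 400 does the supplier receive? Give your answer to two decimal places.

288.53

Solve by backward induction from round 5.
Round 5 (the supplier proposes): rejection yields 0 for the retailer; the supplier offers 0 and keeps 400.
Round 4 (the retailer proposes): the supplier can get 400 next round, worth 0.44 × 400 = 176 now, so the retailer offers 176, keeping 224.
Round 3 (the supplier proposes): the retailer can get 224 next round, worth 0.42 × 224 = 94.08 now. The supplier offers 94.08 and keeps 400 − 94.08 = 305.92.
Round 2 (the retailer proposes): the supplier can get 305.92 next round, worth 0.44 × 305.92 = 134.6048 now; the retailer offers that and keeps 265.3952.
Round 1 (the supplier proposes): the retailer can get 265.3952 next round, worth 0.42 × 265.3952 = 111.465984 now. The supplier offers 111.465984 and keeps 400 − 111.465984 = 288.534016.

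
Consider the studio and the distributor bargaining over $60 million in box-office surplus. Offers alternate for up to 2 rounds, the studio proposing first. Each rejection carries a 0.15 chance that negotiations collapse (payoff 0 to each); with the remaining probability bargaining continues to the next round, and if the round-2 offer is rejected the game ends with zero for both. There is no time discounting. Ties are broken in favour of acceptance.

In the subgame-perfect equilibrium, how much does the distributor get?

51

By backward induction:
Round 2 (the distributor proposes): the studio will accept anything ≥ 0, so the distributor offers 0 and keeps 60.
Round 1 (the studio proposes): rejecting gives the distributor an expected 0.85 × 60 = 51. The studio offers 51 and keeps 60 − 51 = 9.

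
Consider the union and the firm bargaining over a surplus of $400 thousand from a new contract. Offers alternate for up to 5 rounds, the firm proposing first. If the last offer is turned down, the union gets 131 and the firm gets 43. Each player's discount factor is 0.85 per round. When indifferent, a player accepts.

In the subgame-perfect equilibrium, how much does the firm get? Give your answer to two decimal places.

243.77

Round 5 (the firm proposes): the union gets 131 if talks fail, so the firm offers 131 and keeps 269.
Round 4 (the union proposes): the firm can get 269 next round, worth 0.85 × 269 = 228.65 now, so the union offers 228.65, keeping 171.35.
Round 3 (the firm proposes): the union can get 171.35 next round, worth 0.85 × 171.35 = 145.6475 now, so the firm offers 145.6475, keeping 254.3525.
Round 2 (the union proposes): the firm can get 254.3525 next round, worth 0.85 × 254.3525 = 216.199625 now. The union offers 216.199625 and keeps 400 − 216.199625 = 183.800375.
Round 1 (the firm proposes): the union can get 183.800375 next round, worth 0.85 × 183.800375 = 156.23031875 now, so the firm offers 156.23031875, keeping 243.76968125.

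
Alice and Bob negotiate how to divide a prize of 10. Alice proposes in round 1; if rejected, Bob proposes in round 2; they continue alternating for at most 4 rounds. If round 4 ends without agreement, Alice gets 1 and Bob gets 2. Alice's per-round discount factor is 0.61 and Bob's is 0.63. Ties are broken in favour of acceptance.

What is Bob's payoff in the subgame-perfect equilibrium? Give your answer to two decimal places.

Work backward from the last round.
Round 4 (Bob proposes): Alice gets 1 if talks fail, so Bob offers 1 and keeps 9.
Round 3 (Alice proposes): Bob can get 9 next round, worth 0.63 × 9 = 5.67 now; Alice offers that and keeps 4.33.
Round 2 (Bob proposes): Alice can get 4.33 next round, worth 0.61 × 4.33 = 2.6413 now; Bob offers that and keeps 7.3587.
Round 1 (Alice proposes): Bob can get 7.3587 next round, worth 0.63 × 7.3587 = 4.635981 now; Alice offers that and keeps 5.364019.

4.64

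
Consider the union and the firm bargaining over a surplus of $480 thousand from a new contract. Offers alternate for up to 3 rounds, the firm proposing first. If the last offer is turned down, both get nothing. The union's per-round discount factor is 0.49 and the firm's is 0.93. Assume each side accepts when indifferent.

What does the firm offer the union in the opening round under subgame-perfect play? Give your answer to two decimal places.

Work backward from the last round.
Round 3 (the firm proposes): the union will accept anything ≥ 0, so the firm offers 0 and keeps 480.
Round 2 (the union proposes): the firm can get 480 next round, worth 0.93 × 480 = 446.4 now; the union offers that and keeps 33.6.
Round 1 (the firm proposes): the union can get 33.6 next round, worth 0.49 × 33.6 = 16.464 now, so the firm offers 16.464, keeping 463.536.

16.46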